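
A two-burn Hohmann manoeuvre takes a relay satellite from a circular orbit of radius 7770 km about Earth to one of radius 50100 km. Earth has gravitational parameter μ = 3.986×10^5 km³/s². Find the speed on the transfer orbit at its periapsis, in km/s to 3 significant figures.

Transfer-ellipse semi-major axis a_t = (r₁ + r₂)/2 = (7770 + 50100)/2 = 28935 km.
At periapsis, r = 7770 km.
From the vis-viva equation, v = √[μ(2/r − 1/a_t)] = 9.425 km/s.

v = 9.42 km/s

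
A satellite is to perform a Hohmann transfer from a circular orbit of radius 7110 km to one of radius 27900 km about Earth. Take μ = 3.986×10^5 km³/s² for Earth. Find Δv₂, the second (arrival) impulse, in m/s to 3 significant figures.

Δv₂ = 1370 m/s

The Hohmann ellipse has a_t = (r₁ + r₂)/2 = 17505 km.
On the circular orbit at r = 27900 km, v_c = √(μ/r) = 3.780 km/s.
Transfer-orbit speed at the same r (vis-viva, a = a_t): v_t = √[μ(2/r − 1/a_t)] = 2.409 km/s.
Δv₂ = |v_t − v_c| = |2.409 − 3.780| = 1.371 km/s.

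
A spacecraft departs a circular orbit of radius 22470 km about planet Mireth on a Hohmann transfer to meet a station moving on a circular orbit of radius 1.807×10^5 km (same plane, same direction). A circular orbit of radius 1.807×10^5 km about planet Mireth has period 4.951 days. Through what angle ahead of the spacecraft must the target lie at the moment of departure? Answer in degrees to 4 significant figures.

From Kepler's third law T² = 4π²r³/μ at r = 1.807×10^5 km, T = 4.951 days = 4.951 × 86400 s = 4.277664×10^5 s: μ = 4π²r³/T² = 1.27298×10^6 km³/s².
Transfer-ellipse semi-major axis a_t = (r₁ + r₂)/2 = (22470 + 1.807×10^5)/2 = 1.01585×10^5 km.
The half-period of the transfer ellipse is t = π√(a_t³/μ) = 90154 s.
Target angular speed ω₂ = √(μ/r₂³) = 1.4688×10^-5 rad/s.
Angle swept by the target during transfer: ω₂·t = 1.3242 rad = 75.87°.
The spacecraft traverses 180° on the transfer ellipse, so the target must lead by 180° − 75.87° = 104.1°.

φ = 104.1°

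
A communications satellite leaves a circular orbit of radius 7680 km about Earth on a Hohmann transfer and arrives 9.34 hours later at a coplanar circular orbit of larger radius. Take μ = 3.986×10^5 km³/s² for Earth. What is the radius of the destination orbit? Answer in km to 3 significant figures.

Transfer time t = 9.34 hours = 33624 s, and t = π√(a_t³/μ).
So a_t = (μ t²/π²)^(1/3) = (3.986×10^5 × (33624)² / π²)^(1/3) = 35742 km.
Since a_t = (r₁ + r₂)/2, r₂ = 2a_t − r₁ = 2×35742 − 7680 = 63804 km.

r₂ = 63800 km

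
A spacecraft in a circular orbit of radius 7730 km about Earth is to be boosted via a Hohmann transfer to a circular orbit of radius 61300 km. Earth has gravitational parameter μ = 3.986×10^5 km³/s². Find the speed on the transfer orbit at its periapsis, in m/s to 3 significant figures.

v = 9570 m/s

Semi-major axis of the transfer orbit: a_t = (7730 + 61300)/2 = 34515 km.
At periapsis, r = 7730 km.
Vis-viva: v = √[μ(2/r − 1/a_t)] = √[3.986×10^5 × (2/7730 − 1/34515)] = 9.570 km/s.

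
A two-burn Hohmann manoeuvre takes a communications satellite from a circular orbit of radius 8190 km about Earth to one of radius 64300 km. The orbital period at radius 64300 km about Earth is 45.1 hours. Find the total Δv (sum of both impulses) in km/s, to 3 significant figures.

Δv = 3.62 km/s

From Kepler's third law T² = 4π²r³/μ at r = 64300 km, T = 45.1 hours = 45.1 × 3600 s = 1.6236×10^5 s: μ = 4π²r³/T² = 3.98139×10^5 km³/s².
Transfer-ellipse semi-major axis a_t = (r₁ + r₂)/2 = (8190 + 64300)/2 = 36245 km.
At r₁ the circular-orbit speed is v₁ = √(μ/r₁) = 6.9723 km/s.
Transfer-orbit speed at r₁ (v² = μ(2/r − 1/a)): v_p = √[μ(2/r₁ − 1/a_t)] = 9.2866 km/s.
First burn Δv₁ = |v_p − v₁| = 2.314 km/s.
Circular speed at r₂: v₂ = √(μ/r₂) = 2.488352 km/s.
Transfer-orbit speed at r₂: v_a = √[μ(2/r₂ − 1/a_t)] = 1.182850 km/s.
Second burn Δv₂ = |v₂ − v_a| = 1.306 km/s.
Total Δv = Δv₁ + Δv₂ = 3.620 km/s.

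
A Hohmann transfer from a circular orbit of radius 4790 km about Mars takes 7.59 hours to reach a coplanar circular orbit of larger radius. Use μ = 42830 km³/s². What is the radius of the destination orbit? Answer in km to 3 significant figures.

Transfer time t = 7.59 hours = 27324 s, and t = π√(a_t³/μ).
So a_t = (μ t²/π²)^(1/3) = (42830 × (27324)² / π²)^(1/3) = 14797 km.
Since a_t = (r₁ + r₂)/2, r₂ = 2a_t − r₁ = 2×14797 − 4790 = 24804 km.

r₂ = 24800 km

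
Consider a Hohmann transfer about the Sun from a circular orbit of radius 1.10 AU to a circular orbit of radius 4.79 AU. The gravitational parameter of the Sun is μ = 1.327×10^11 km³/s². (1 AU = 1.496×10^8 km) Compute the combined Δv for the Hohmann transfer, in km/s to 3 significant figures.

In km: r₁ = 1.10 × 1.496×10^8 = 1.6456×10^8 km; r₂ = 4.79 × 1.496×10^8 = 7.16584×10^8 km.
The Hohmann ellipse has a_t = (r₁ + r₂)/2 = 4.40572×10^8 km.
Circular speed at r₁: v₁ = √(μ/r₁) = √(1.327×10^11/1.6456×10^8) = 28.397 km/s.
On the transfer ellipse at r₁, vis-viva gives v_p = √[μ(2/r₁ − 1/a_t)] = 36.216 km/s.
First burn Δv₁ = |v_p − v₁| = 7.819 km/s.
At r₂, v₂ = √(μ/r₂) = 13.608 km/s.
Transfer-orbit speed at r₂: v_a = √[μ(2/r₂ − 1/a_t)] = 8.3168 km/s.
Second burn Δv₂ = |v₂ − v_a| = 5.291 km/s.
Δv = Δv₁ + Δv₂ = 7.819 + 5.291 = 13.11 km/s.

Δv = 13.1 km/s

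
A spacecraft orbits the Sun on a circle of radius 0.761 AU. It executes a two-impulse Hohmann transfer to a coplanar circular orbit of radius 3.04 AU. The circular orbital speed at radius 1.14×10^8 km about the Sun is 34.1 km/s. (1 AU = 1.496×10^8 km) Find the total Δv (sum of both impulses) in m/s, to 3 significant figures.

From the circular-orbit relation v² = μ/r at r = 1.14×10^8 km: μ = v²r = (34.1)² × 1.14×10^8 = 1.32560×10^11 km³/s².
In km: r₁ = 0.761 × 1.496×10^8 = 1.138456×10^8 km; r₂ = 3.04 × 1.496×10^8 = 4.54784×10^8 km.
Semi-major axis of the transfer orbit: a_t = (1.138456×10^8 + 4.54784×10^8)/2 = 2.843148×10^8 km.
Circular speed at r₁: v₁ = √(μ/r₁) = √(1.32560×10^11/1.138456×10^8) = 34.123 km/s.
On the transfer ellipse at r₁, v² = μ(2/r − 1/a) gives v_p = √[μ(2/r₁ − 1/a_t)] = 43.157 km/s.
First burn Δv₁ = |v_p − v₁| = 9.034 km/s.
Circular speed at r₂: v₂ = √(μ/r₂) = 17.0728 km/s.
Transfer-orbit speed at r₂: v_a = √[μ(2/r₂ − 1/a_t)] = 10.8035 km/s.
Second burn Δv₂ = |v₂ − v_a| = 6.269 km/s.
Total Δv = Δv₁ + Δv₂ = 15.30 km/s.

Δv = 15300 m/s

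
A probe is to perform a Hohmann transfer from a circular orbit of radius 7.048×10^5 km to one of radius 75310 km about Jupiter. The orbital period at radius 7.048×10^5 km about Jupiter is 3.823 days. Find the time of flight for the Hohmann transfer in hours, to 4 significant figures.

t = 18.89 hours

From Kepler's third law T² = 4π²r³/μ at r = 7.048×10^5 km, T = 3.823 days = 3.823 × 86400 s = 3.303072×10^5 s: μ = 4π²r³/T² = 1.26684×10^8 km³/s².
The Hohmann ellipse has a_t = (r₁ + r₂)/2 = 3.90055×10^5 km.
By Kepler's third law the transfer-orbit period is T = 2π√(a_t³/μ), so t = T/2 = 68000 s.
Converting: 68000 s ÷ 3600 s/hour = 18.89 hours.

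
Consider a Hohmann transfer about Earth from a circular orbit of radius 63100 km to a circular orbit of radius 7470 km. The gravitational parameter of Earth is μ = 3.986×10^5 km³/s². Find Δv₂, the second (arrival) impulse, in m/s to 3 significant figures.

Transfer-ellipse semi-major axis a_t = (r₁ + r₂)/2 = (63100 + 7470)/2 = 35285 km.
On the circular orbit at r = 7470 km, v_c = √(μ/r) = 7.305 km/s.
Vis-viva on the transfer ellipse at r = 7470 km gives v_t = √[μ(2/r − 1/a_t)] = 9.769 km/s.
Δv₂ = |v_t − v_c| = |9.769 − 7.305| = 2.464 km/s.

Δv₂ = 2460 m/s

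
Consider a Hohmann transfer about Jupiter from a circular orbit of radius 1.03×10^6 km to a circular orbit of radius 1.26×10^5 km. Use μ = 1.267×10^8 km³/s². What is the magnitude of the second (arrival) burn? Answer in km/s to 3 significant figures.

Semi-major axis of the transfer orbit: a_t = (1.030×10^6 + 1.260×10^5)/2 = 5.780×10^5 km.
On the circular orbit at r = 1.260×10^5 km, v_c = √(μ/r) = 31.71 km/s.
Vis-viva on the transfer ellipse at r = 1.260×10^5 km gives v_t = √[μ(2/r − 1/a_t)] = 42.33 km/s.
Δv₂ = |v_t − v_c| = |42.33 − 31.71| = 10.62 km/s.

Δv₂ = 10.6 km/s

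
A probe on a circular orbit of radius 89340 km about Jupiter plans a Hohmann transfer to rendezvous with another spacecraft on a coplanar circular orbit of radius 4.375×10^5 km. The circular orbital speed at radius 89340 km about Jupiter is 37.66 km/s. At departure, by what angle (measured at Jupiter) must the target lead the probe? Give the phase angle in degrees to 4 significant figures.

φ = 95.90°

From the circular-orbit relation v² = μ/r at r = 89340 km: μ = v²r = (37.66)² × 89340 = 1.26709×10^8 km³/s².
The Hohmann ellipse has a_t = (r₁ + r₂)/2 = 2.6342×10^5 km.
Transfer time t = π√(a_t³/μ) = 37733 s.
The target's mean motion on its circular orbit is ω₂ = √(μ/r₂³) = 3.8899×10^-5 rad/s.
Angle swept by the target during transfer: ω₂·t = 1.4678 rad = 84.10°.
Arrival is 180° from departure on the ellipse, so φ = 180° − 84.10° = 95.90°.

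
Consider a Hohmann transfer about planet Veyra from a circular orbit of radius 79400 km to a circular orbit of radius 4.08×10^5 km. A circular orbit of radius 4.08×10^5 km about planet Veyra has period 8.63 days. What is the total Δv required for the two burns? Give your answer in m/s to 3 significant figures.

Δv = 3770 m/s

From Kepler's third law T² = 4π²r³/μ at r = 4.08×10^5 km, T = 8.63 days = 8.63 × 86400 s = 7.45632×10^5 s: μ = 4π²r³/T² = 4.82271×10^6 km³/s².
Transfer-ellipse semi-major axis a_t = (r₁ + r₂)/2 = (79400 + 4.080×10^5)/2 = 2.437×10^5 km.
At r₁ the circular-orbit speed is v₁ = √(μ/r₁) = 7.793550 km/s.
Transfer-orbit speed at r₁ (vis-viva): v_p = √[μ(2/r₁ − 1/a_t)] = 10.08411 km/s.
First burn Δv₁ = |v_p − v₁| = 2.2906 km/s.
At r₂, v₂ = √(μ/r₂) = 3.43808 km/s.
Transfer-orbit speed at r₂: v_a = √[μ(2/r₂ − 1/a_t)] = 1.96245 km/s.
Second burn Δv₂ = |v₂ − v_a| = 1.4756 km/s.
Δv = Δv₁ + Δv₂ = 2.2906 + 1.4756 = 3.766 km/s.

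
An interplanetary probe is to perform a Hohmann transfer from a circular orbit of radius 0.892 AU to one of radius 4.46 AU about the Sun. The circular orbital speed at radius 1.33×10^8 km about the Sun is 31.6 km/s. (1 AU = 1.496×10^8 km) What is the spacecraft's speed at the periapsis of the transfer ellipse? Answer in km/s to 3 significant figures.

From the circular-orbit relation v² = μ/r at r = 1.33×10^8 km: μ = v²r = (31.6)² × 1.33×10^8 = 1.32808×10^11 km³/s².
In km: r₁ = 0.892 × 1.496×10^8 = 1.334432×10^8 km; r₂ = 4.46 × 1.496×10^8 = 6.67216×10^8 km.
The Hohmann ellipse has a_t = (r₁ + r₂)/2 = 4.003296×10^8 km.
At periapsis, r = 1.334432×10^8 km.
Vis-viva: v = √[μ(2/r − 1/a_t)] = √[1.32808×10^11 × (2/1.334432×10^8 − 1/4.003296×10^8)] = 40.73 km/s.

v = 40.7 km/s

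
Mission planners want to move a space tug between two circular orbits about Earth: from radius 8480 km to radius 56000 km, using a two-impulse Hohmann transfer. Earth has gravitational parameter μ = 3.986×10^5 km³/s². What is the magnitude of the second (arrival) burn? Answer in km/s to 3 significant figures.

The Hohmann ellipse has a_t = (r₁ + r₂)/2 = 32240 km.
Circular speed at r = 56000 km: v_c = √(μ/r) = 2.668 km/s.
Vis-viva on the transfer ellipse at r = 56000 km gives v_t = √[μ(2/r − 1/a_t)] = 1.368 km/s.
Δv₂ = |v_t − v_c| = |1.368 − 2.668| = 1.300 km/s.

Δv₂ = 1.30 km/s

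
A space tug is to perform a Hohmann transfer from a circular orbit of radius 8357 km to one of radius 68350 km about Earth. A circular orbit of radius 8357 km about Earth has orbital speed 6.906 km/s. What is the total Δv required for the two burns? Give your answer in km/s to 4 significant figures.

From the circular-orbit relation v² = μ/r at r = 8357 km: μ = v²r = (6.906)² × 8357 = 3.98569×10^5 km³/s².
Semi-major axis of the transfer orbit: a_t = (8357 + 68350)/2 = 38353.5 km.
At r₁ the circular-orbit speed is v₁ = √(μ/r₁) = 6.906 km/s.
On the transfer ellipse at r₁, vis-viva equation gives v_p = √[μ(2/r₁ − 1/a_t)] = 9.219 km/s.
First burn Δv₁ = |v_p − v₁| = 2.313 km/s.
Circular speed at r₂: v₂ = √(μ/r₂) = 2.415 km/s.
Transfer-orbit speed at r₂: v_a = √[μ(2/r₂ − 1/a_t)] = 1.127 km/s.
Second burn Δv₂ = |v₂ − v_a| = 1.288 km/s.
Δv = Δv₁ + Δv₂ = 2.313 + 1.288 = 3.601 km/s.

Δv = 3.601 km/s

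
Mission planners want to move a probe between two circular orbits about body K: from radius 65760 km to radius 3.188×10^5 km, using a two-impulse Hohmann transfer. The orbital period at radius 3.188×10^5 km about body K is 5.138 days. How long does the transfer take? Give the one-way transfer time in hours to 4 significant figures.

t = 28.88 hours

From Kepler's third law T² = 4π²r³/μ at r = 3.188×10^5 km, T = 5.138 days = 5.138 × 86400 s = 4.439232×10^5 s: μ = 4π²r³/T² = 6.49081×10^6 km³/s².
The Hohmann ellipse has a_t = (r₁ + r₂)/2 = 1.9228×10^5 km.
By Kepler's third law the transfer-orbit period is T = 2π√(a_t³/μ), so t = T/2 = 1.0397×10^5 s.
Converting: 1.0397×10^5 s ÷ 3600 s/hour = 28.88 hours.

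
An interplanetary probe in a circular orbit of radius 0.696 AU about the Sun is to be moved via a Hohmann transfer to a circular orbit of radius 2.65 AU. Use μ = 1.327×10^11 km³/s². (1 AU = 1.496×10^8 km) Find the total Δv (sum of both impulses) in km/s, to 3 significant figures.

In km: r₁ = 0.696 × 1.496×10^8 = 1.041216×10^8 km; r₂ = 2.65 × 1.496×10^8 = 3.9644×10^8 km.
Semi-major axis of the transfer orbit: a_t = (1.041216×10^8 + 3.9644×10^8)/2 = 2.502808×10^8 km.
At r₁ the circular-orbit speed is v₁ = √(μ/r₁) = 35.6997 km/s.
On the transfer ellipse at r₁, v² = μ(2/r − 1/a) gives v_p = √[μ(2/r₁ − 1/a_t)] = 44.9304 km/s.
First burn Δv₁ = |v_p − v₁| = 9.231 km/s.
Circular speed at r₂: v₂ = √(μ/r₂) = 18.296 km/s.
Transfer-orbit speed at r₂: v_a = √[μ(2/r₂ − 1/a_t)] = 11.801 km/s.
Second burn Δv₂ = |v₂ − v_a| = 6.495 km/s.
Δv = Δv₁ + Δv₂ = 9.231 + 6.495 = 15.73 km/s.

Δv = 15.7 km/s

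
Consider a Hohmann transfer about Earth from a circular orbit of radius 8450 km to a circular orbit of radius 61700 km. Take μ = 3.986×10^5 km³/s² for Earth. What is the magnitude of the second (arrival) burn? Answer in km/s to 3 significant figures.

Δv₂ = 1.29 km/s

Semi-major axis of the transfer orbit: a_t = (8450 + 61700)/2 = 35075 km.
On the circular orbit at r = 61700 km, v_c = √(μ/r) = 2.542 km/s.
Vis-viva on the transfer ellipse at r = 61700 km gives v_t = √[μ(2/r − 1/a_t)] = 1.248 km/s.
Δv₂ = |v_t − v_c| = |1.248 − 2.542| = 1.294 km/s.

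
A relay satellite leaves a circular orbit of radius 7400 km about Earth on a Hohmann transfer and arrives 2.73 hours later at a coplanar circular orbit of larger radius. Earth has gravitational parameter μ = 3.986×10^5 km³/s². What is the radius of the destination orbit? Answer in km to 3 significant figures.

r₂ = 24100 km

Transfer time t = 2.73 hours = 9828 s, and t = π√(a_t³/μ).
So a_t = (μ t²/π²)^(1/3) = (3.986×10^5 × (9828)² / π²)^(1/3) = 15742 km.
Since a_t = (r₁ + r₂)/2, r₂ = 2a_t − r₁ = 2×15742 − 7400 = 24084 km.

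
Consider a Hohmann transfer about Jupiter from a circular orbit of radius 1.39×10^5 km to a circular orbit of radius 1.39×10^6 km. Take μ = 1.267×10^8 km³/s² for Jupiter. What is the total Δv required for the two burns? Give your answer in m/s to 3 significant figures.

Δv = 16000 m/s

Transfer-ellipse semi-major axis a_t = (r₁ + r₂)/2 = (1.390×10^5 + 1.390×10^6)/2 = 7.645×10^5 km.
Circular speed at r₁: v₁ = √(μ/r₁) = √(1.267×10^8/1.390×10^5) = 30.19124 km/s.
On the transfer ellipse at r₁, vis-viva equation gives v_p = √[μ(2/r₁ − 1/a_t)] = 40.70986 km/s.
First burn Δv₁ = |v_p − v₁| = 10.5186 km/s.
Circular speed at r₂: v₂ = √(μ/r₂) = 9.54731 km/s.
Transfer-orbit speed at r₂: v_a = √[μ(2/r₂ − 1/a_t)] = 4.07099 km/s.
Second burn Δv₂ = |v₂ − v_a| = 5.47632 km/s.
Δv = Δv₁ + Δv₂ = 10.5186 + 5.47632 = 15.99 km/s.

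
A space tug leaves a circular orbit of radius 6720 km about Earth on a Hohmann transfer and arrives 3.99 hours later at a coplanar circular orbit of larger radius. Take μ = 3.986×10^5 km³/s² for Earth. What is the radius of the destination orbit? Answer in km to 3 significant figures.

r₂ = 33800 km

Transfer time t = 3.99 hours = 14364 s, and t = π√(a_t³/μ).
So a_t = (μ t²/π²)^(1/3) = (3.986×10^5 × (14364)² / π²)^(1/3) = 20274 km.
Since a_t = (r₁ + r₂)/2, r₂ = 2a_t − r₁ = 2×20274 − 6720 = 33828 km.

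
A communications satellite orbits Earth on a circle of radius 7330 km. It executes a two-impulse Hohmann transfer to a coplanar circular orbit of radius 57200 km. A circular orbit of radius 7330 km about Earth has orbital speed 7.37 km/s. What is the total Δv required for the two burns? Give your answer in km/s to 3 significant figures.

Δv = 3.82 km/s

From the circular-orbit relation v² = μ/r at r = 7330 km: μ = v²r = (7.37)² × 7330 = 3.98143×10^5 km³/s².
Transfer-ellipse semi-major axis a_t = (r₁ + r₂)/2 = (7330 + 57200)/2 = 32265 km.
Circular speed at r₁: v₁ = √(μ/r₁) = √(3.98143×10^5/7330) = 7.370 km/s.
Transfer-orbit speed at r₁ (v² = μ(2/r − 1/a)): v_p = √[μ(2/r₁ − 1/a_t)] = 9.813 km/s.
First burn Δv₁ = |v_p − v₁| = 2.443 km/s.
At r₂, v₂ = √(μ/r₂) = 2.638 km/s.
Transfer-orbit speed at r₂: v_a = √[μ(2/r₂ − 1/a_t)] = 1.257 km/s.
Second burn Δv₂ = |v₂ − v_a| = 1.381 km/s.
Total Δv = Δv₁ + Δv₂ = 3.824 km/s.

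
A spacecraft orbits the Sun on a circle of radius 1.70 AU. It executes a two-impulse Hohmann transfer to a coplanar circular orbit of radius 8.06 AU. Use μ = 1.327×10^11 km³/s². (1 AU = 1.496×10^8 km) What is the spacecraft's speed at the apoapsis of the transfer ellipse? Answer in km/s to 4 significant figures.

In km: r₁ = 1.70 × 1.496×10^8 = 2.5432×10^8 km; r₂ = 8.06 × 1.496×10^8 = 1.205776×10^9 km.
Transfer-ellipse semi-major axis a_t = (r₁ + r₂)/2 = (2.5432×10^8 + 1.205776×10^9)/2 = 7.30048×10^8 km.
The apoapsis of the transfer ellipse is at r = 1.205776×10^9 km.
Applying v² = μ(2/r − 1/a_t): v = 6.192 km/s.

v = 6.192 km/s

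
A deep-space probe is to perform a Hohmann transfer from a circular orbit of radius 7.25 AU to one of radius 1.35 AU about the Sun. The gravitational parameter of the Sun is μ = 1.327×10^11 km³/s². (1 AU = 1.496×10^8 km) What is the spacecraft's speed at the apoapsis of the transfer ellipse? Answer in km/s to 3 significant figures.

v = 6.20 km/s

In km: r₁ = 7.25 × 1.496×10^8 = 1.0846×10^9 km; r₂ = 1.35 × 1.496×10^8 = 2.0196×10^8 km.
The Hohmann ellipse has a_t = (r₁ + r₂)/2 = 6.4328×10^8 km.
At apoapsis, r = 1.0846×10^9 km.
From the vis-viva equation, v = √[μ(2/r − 1/a_t)] = 6.198 km/s.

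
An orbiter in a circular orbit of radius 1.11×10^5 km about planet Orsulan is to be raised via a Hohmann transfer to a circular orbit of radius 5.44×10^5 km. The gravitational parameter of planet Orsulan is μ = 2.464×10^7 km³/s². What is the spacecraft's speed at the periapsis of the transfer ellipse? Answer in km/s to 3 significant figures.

v = 19.2 km/s

The Hohmann ellipse has a_t = (r₁ + r₂)/2 = 3.275×10^5 km.
At periapsis, r = 1.110×10^5 km.
Vis-viva: v = √[μ(2/r − 1/a_t)] = √[2.464×10^7 × (2/1.110×10^5 − 1/3.275×10^5)] = 19.20 km/s.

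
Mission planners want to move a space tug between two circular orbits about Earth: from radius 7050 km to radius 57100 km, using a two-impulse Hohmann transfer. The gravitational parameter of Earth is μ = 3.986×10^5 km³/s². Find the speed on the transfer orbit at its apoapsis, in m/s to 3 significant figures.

The Hohmann ellipse has a_t = (r₁ + r₂)/2 = 32075 km.
At apoapsis, r = 57100 km.
From the vis-viva equation, v = √[μ(2/r − 1/a_t)] = 1.239 km/s.

v = 1240 m/s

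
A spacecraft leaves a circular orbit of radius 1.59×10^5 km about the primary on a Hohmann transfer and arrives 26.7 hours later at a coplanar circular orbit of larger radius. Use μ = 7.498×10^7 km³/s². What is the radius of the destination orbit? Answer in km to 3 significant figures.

r₂ = 6.66×10^5 km

Transfer time t = 26.7 hours = 96120 s, and t = π√(a_t³/μ).
So a_t = (μ t²/π²)^(1/3) = (7.498×10^7 × (96120)² / π²)^(1/3) = 4.1250×10^5 km.
Since a_t = (r₁ + r₂)/2, r₂ = 2a_t − r₁ = 2×4.1250×10^5 − 1.590×10^5 = 6.660×10^5 km.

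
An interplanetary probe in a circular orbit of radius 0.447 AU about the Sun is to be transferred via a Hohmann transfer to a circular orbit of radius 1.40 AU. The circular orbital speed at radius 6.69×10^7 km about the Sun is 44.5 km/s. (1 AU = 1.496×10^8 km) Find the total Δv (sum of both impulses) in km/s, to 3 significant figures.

From the circular-orbit relation v² = μ/r at r = 6.69×10^7 km: μ = v²r = (44.5)² × 6.69×10^7 = 1.32479×10^11 km³/s².
In km: r₁ = 0.447 × 1.496×10^8 = 6.68712×10^7 km; r₂ = 1.40 × 1.496×10^8 = 2.0944×10^8 km.
Transfer-ellipse semi-major axis a_t = (r₁ + r₂)/2 = (6.68712×10^7 + 2.0944×10^8)/2 = 1.381556×10^8 km.
At r₁ the circular-orbit speed is v₁ = √(μ/r₁) = 44.5096 km/s.
On the transfer ellipse at r₁, v² = μ(2/r − 1/a) gives v_p = √[μ(2/r₁ − 1/a_t)] = 54.8023 km/s.
First burn Δv₁ = |v_p − v₁| = 10.293 km/s.
At r₂, v₂ = √(μ/r₂) = 25.1503 km/s.
Transfer-orbit speed at r₂: v_a = √[μ(2/r₂ − 1/a_t)] = 17.4976 km/s.
Second burn Δv₂ = |v₂ − v_a| = 7.6527 km/s.
Δv = Δv₁ + Δv₂ = 10.293 + 7.6527 = 17.95 km/s.

Δv = 17.9 km/s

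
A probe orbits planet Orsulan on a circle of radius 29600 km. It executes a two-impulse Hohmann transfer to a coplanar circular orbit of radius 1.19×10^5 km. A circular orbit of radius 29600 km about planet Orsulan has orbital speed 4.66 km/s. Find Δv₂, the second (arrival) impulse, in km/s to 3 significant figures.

Δv₂ = 0.857 km/s

From the circular-orbit relation v² = μ/r at r = 29600 km: μ = v²r = (4.66)² × 29600 = 6.42782×10^5 km³/s².
Transfer-ellipse semi-major axis a_t = (r₁ + r₂)/2 = (29600 + 1.190×10^5)/2 = 74300 km.
On the circular orbit at r = 1.190×10^5 km, v_c = √(μ/r) = 2.3241 km/s.
Vis-viva on the transfer ellipse at r = 1.190×10^5 km gives v_t = √[μ(2/r − 1/a_t)] = 1.4669 km/s.
Δv₂ = |v_t − v_c| = |1.4669 − 2.3241| = 0.8572 km/s.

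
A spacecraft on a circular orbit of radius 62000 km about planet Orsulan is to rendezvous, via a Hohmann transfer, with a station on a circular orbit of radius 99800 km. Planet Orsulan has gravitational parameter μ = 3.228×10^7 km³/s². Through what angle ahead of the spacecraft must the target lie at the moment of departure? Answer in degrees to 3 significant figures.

The Hohmann ellipse has a_t = (r₁ + r₂)/2 = 80900 km.
The half-period of the transfer ellipse is t = π√(a_t³/μ) = 12723 s.
Target angular speed ω₂ = √(μ/r₂³) = 1.8021×10^-4 rad/s.
Angle swept by the target during transfer: ω₂·t = 2.293 rad = 131.4°.
The spacecraft traverses 180° on the transfer ellipse, so the target must lead by 180° − 131.4° = 48.6°.

φ = 48.6°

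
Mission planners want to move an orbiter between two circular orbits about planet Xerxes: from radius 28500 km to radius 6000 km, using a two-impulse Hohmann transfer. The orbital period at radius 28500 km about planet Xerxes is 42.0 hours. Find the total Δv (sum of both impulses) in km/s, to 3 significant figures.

From Kepler's third law T² = 4π²r³/μ at r = 28500 km, T = 42.0 hours = 42.0 × 3600 s = 1.512×10^5 s: μ = 4π²r³/T² = 39975.2 km³/s².
Transfer-ellipse semi-major axis a_t = (r₁ + r₂)/2 = (28500 + 6000)/2 = 17250 km.
At r₁ the circular-orbit speed is v₁ = √(μ/r₁) = 1.18433 km/s.
Transfer-orbit speed at r₁ (vis-viva): v_a = √[μ(2/r₁ − 1/a_t)] = 0.698480 km/s.
First burn Δv₁ = |v_a − v₁| = 0.48585 km/s.
At r₂, v₂ = √(μ/r₂) = 2.58119 km/s.
Transfer-orbit speed at r₂: v_p = √[μ(2/r₂ − 1/a_t)] = 3.31778 km/s.
Second burn Δv₂ = |v₂ − v_p| = 0.73659 km/s.
Δv = Δv₁ + Δv₂ = 0.48585 + 0.73659 = 1.222 km/s.

Δv = 1.22 km/s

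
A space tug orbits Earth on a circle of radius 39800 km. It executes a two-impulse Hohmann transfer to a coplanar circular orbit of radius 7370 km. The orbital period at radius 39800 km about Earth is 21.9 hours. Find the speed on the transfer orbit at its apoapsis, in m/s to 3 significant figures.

From Kepler's third law T² = 4π²r³/μ at r = 39800 km, T = 21.9 hours = 21.9 × 3600 s = 78840 s: μ = 4π²r³/T² = 4.00420×10^5 km³/s².
Transfer-ellipse semi-major axis a_t = (r₁ + r₂)/2 = (39800 + 7370)/2 = 23585 km.
The apoapsis of the transfer ellipse is at r = 39800 km.
Applying v² = μ(2/r − 1/a_t): v = 1.773 km/s.

v = 1770 m/s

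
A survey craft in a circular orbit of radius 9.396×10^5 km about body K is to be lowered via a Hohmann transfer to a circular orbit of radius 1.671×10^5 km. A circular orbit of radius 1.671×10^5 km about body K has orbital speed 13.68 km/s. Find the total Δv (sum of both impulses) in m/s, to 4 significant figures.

Δv = 6745 m/s

From the circular-orbit relation v² = μ/r at r = 1.671×10^5 km: μ = v²r = (13.68)² × 1.671×10^5 = 3.12715×10^7 km³/s².
The Hohmann ellipse has a_t = (r₁ + r₂)/2 = 5.5335×10^5 km.
Circular speed at r₁: v₁ = √(μ/r₁) = √(3.12715×10^7/9.396×10^5) = 5.769 km/s.
Transfer-orbit speed at r₁ (vis-viva equation): v_a = √[μ(2/r₁ − 1/a_t)] = 3.170 km/s.
First burn Δv₁ = |v_a − v₁| = 2.599 km/s.
Circular speed at r₂: v₂ = √(μ/r₂) = 13.680 km/s.
Transfer-orbit speed at r₂: v_p = √[μ(2/r₂ − 1/a_t)] = 17.826 km/s.
Second burn Δv₂ = |v₂ − v_p| = 4.146 km/s.
Δv = Δv₁ + Δv₂ = 2.599 + 4.146 = 6.745 km/s.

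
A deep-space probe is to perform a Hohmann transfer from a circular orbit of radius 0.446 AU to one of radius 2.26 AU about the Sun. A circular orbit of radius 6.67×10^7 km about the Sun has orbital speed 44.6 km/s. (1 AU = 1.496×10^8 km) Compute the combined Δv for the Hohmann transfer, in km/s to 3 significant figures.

From the circular-orbit relation v² = μ/r at r = 6.67×10^7 km: μ = v²r = (44.6)² × 6.67×10^7 = 1.32677×10^11 km³/s².
In km: r₁ = 0.446 × 1.496×10^8 = 6.67216×10^7 km; r₂ = 2.26 × 1.496×10^8 = 3.38096×10^8 km.
Transfer-ellipse semi-major axis a_t = (r₁ + r₂)/2 = (6.67216×10^7 + 3.38096×10^8)/2 = 2.024088×10^8 km.
At r₁ the circular-orbit speed is v₁ = √(μ/r₁) = 44.59 km/s.
Transfer-orbit speed at r₁ (vis-viva equation): v_p = √[μ(2/r₁ − 1/a_t)] = 57.63 km/s.
First burn Δv₁ = |v_p − v₁| = 13.04 km/s.
Circular speed at r₂: v₂ = √(μ/r₂) = 19.810 km/s.
Transfer-orbit speed at r₂: v_a = √[μ(2/r₂ − 1/a_t)] = 11.374 km/s.
Second burn Δv₂ = |v₂ − v_a| = 8.436 km/s.
Δv = Δv₁ + Δv₂ = 13.04 + 8.436 = 21.48 km/s.

Δv = 21.5 km/s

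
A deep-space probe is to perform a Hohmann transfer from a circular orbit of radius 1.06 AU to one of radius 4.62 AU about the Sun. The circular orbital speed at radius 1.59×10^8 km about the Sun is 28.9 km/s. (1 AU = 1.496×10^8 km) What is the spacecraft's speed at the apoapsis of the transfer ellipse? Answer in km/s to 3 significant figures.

v = 8.47 km/s

From the circular-orbit relation v² = μ/r at r = 1.59×10^8 km: μ = v²r = (28.9)² × 1.59×10^8 = 1.32798×10^11 km³/s².
In km: r₁ = 1.06 × 1.496×10^8 = 1.58576×10^8 km; r₂ = 4.62 × 1.496×10^8 = 6.91152×10^8 km.
The Hohmann ellipse has a_t = (r₁ + r₂)/2 = 4.24864×10^8 km.
The apoapsis of the transfer ellipse is at r = 6.91152×10^8 km.
From the vis-viva equation, v = √[μ(2/r − 1/a_t)] = 8.468 km/s.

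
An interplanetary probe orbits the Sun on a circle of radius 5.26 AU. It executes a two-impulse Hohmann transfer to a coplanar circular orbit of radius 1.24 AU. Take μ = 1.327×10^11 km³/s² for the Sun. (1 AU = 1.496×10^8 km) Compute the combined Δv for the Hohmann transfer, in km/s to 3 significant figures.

In km: r₁ = 5.26 × 1.496×10^8 = 7.86896×10^8 km; r₂ = 1.24 × 1.496×10^8 = 1.85504×10^8 km.
Transfer-ellipse semi-major axis a_t = (r₁ + r₂)/2 = (7.86896×10^8 + 1.85504×10^8)/2 = 4.862×10^8 km.
At r₁ the circular-orbit speed is v₁ = √(μ/r₁) = 12.986 km/s.
On the transfer ellipse at r₁, vis-viva gives v_a = √[μ(2/r₁ − 1/a_t)] = 8.0213 km/s.
First burn Δv₁ = |v_a − v₁| = 4.9647 km/s.
At r₂, v₂ = √(μ/r₂) = 26.7460 km/s.
Transfer-orbit speed at r₂: v_p = √[μ(2/r₂ − 1/a_t)] = 34.0259 km/s.
Second burn Δv₂ = |v₂ − v_p| = 7.2799 km/s.
Δv = Δv₁ + Δv₂ = 4.9647 + 7.2799 = 12.24 km/s.

Δv = 12.2 km/s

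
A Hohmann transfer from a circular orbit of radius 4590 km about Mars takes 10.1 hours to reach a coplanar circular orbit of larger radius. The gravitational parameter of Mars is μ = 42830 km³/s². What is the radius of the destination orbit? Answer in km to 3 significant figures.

r₂ = 31200 km

Transfer time t = 10.1 hours = 36360 s, and t = π√(a_t³/μ).
So a_t = (μ t²/π²)^(1/3) = (42830 × (36360)² / π²)^(1/3) = 17902 km.
Since a_t = (r₁ + r₂)/2, r₂ = 2a_t − r₁ = 2×17902 − 4590 = 31214 km.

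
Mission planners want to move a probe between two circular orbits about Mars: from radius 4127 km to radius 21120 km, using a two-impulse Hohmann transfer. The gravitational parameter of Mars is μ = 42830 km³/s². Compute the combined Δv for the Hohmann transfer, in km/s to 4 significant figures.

Δv = 1.555 km/s

Transfer-ellipse semi-major axis a_t = (r₁ + r₂)/2 = (4127 + 21120)/2 = 12623.5 km.
Circular speed at r₁: v₁ = √(μ/r₁) = √(42830/4127) = 3.2215 km/s.
On the transfer ellipse at r₁, vis-viva gives v_p = √[μ(2/r₁ − 1/a_t)] = 4.1669 km/s.
First burn Δv₁ = |v_p − v₁| = 0.9454 km/s.
Circular speed at r₂: v₂ = √(μ/r₂) = 1.424 km/s.
Transfer-orbit speed at r₂: v_a = √[μ(2/r₂ − 1/a_t)] = 0.8142 km/s.
Second burn Δv₂ = |v₂ − v_a| = 0.6098 km/s.
Δv = Δv₁ + Δv₂ = 0.9454 + 0.6098 = 1.555 km/s.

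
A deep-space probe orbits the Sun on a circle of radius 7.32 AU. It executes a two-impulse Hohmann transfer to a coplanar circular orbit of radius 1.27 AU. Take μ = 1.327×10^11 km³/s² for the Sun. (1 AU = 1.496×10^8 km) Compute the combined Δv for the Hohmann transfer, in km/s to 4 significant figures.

Δv = 13.10 km/s

In km: r₁ = 7.32 × 1.496×10^8 = 1.095072×10^9 km; r₂ = 1.27 × 1.496×10^8 = 1.89992×10^8 km.
Transfer-ellipse semi-major axis a_t = (r₁ + r₂)/2 = (1.095072×10^9 + 1.89992×10^8)/2 = 6.42532×10^8 km.
At r₁ the circular-orbit speed is v₁ = √(μ/r₁) = 11.008 km/s.
On the transfer ellipse at r₁, v² = μ(2/r − 1/a) gives v_a = √[μ(2/r₁ − 1/a_t)] = 5.9860 km/s.
First burn Δv₁ = |v_a − v₁| = 5.022 km/s.
At r₂, v₂ = √(μ/r₂) = 26.428 km/s.
Transfer-orbit speed at r₂: v_p = √[μ(2/r₂ − 1/a_t)] = 34.502 km/s.
Second burn Δv₂ = |v₂ − v_p| = 8.074 km/s.
Δv = Δv₁ + Δv₂ = 5.022 + 8.074 = 13.10 km/s.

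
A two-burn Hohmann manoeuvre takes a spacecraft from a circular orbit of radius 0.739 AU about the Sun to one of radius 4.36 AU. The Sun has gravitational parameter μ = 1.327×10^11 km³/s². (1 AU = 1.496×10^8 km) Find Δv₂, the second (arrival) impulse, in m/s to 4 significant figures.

In km: r₁ = 0.739 × 1.496×10^8 = 1.105544×10^8 km; r₂ = 4.36 × 1.496×10^8 = 6.52256×10^8 km.
Transfer-ellipse semi-major axis a_t = (r₁ + r₂)/2 = (1.105544×10^8 + 6.52256×10^8)/2 = 3.814052×10^8 km.
Circular speed at r = 6.52256×10^8 km: v_c = √(μ/r) = 14.2635 km/s.
Vis-viva on the transfer ellipse at r = 6.52256×10^8 km gives v_t = √[μ(2/r − 1/a_t)] = 7.67929 km/s.
Δv₂ = |v_t − v_c| = |7.67929 − 14.2635| = 6.584 km/s.

Δv₂ = 6584 m/s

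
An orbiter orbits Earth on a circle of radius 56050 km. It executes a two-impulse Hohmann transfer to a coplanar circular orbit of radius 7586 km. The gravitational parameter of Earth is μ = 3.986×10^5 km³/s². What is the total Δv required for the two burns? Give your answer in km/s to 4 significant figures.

Δv = 3.737 km/s

The Hohmann ellipse has a_t = (r₁ + r₂)/2 = 31818 km.
Circular speed at r₁: v₁ = √(μ/r₁) = √(3.986×10^5/56050) = 2.667 km/s.
On the transfer ellipse at r₁, v² = μ(2/r − 1/a) gives v_a = √[μ(2/r₁ − 1/a_t)] = 1.302 km/s.
First burn Δv₁ = |v_a − v₁| = 1.365 km/s.
Circular speed at r₂: v₂ = √(μ/r₂) = 7.249 km/s.
Transfer-orbit speed at r₂: v_p = √[μ(2/r₂ − 1/a_t)] = 9.621 km/s.
Second burn Δv₂ = |v₂ − v_p| = 2.372 km/s.
Total Δv = Δv₁ + Δv₂ = 3.737 km/s.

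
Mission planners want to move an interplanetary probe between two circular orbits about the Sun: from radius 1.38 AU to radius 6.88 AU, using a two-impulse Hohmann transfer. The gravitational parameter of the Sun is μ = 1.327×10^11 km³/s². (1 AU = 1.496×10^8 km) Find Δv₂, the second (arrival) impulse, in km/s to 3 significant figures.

In km: r₁ = 1.38 × 1.496×10^8 = 2.06448×10^8 km; r₂ = 6.88 × 1.496×10^8 = 1.029248×10^9 km.
Transfer-ellipse semi-major axis a_t = (r₁ + r₂)/2 = (2.06448×10^8 + 1.029248×10^9)/2 = 6.17848×10^8 km.
On the circular orbit at r = 1.029248×10^9 km, v_c = √(μ/r) = 11.355 km/s.
Vis-viva on the transfer ellipse at r = 1.029248×10^9 km gives v_t = √[μ(2/r − 1/a_t)] = 6.5636 km/s.
Δv₂ = |v_t − v_c| = |6.5636 − 11.355| = 4.791 km/s.

Δv₂ = 4.79 km/s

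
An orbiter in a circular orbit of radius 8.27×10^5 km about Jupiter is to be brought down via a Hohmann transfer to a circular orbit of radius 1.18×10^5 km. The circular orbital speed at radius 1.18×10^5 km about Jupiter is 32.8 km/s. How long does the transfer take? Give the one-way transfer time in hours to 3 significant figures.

From the circular-orbit relation v² = μ/r at r = 1.18×10^5 km: μ = v²r = (32.8)² × 1.18×10^5 = 1.26949×10^8 km³/s².
The Hohmann ellipse has a_t = (r₁ + r₂)/2 = 4.725×10^5 km.
Transfer time t = π√(a_t³/μ) = π√((4.725×10^5)³ / 1.26949×10^8) = 90560 s.
Converting: 90560 s ÷ 3600 s/hour = 25.2 hours.

t = 25.2 hours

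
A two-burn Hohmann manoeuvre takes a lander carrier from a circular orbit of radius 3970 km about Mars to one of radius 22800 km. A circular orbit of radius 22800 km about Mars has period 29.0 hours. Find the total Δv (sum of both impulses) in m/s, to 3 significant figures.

Δv = 1630 m/s

From Kepler's third law T² = 4π²r³/μ at r = 22800 km, T = 29.0 hours = 29.0 × 3600 s = 1.044×10^5 s: μ = 4π²r³/T² = 42930.2 km³/s².
Semi-major axis of the transfer orbit: a_t = (3970 + 22800)/2 = 13385 km.
Circular speed at r₁: v₁ = √(μ/r₁) = √(42930.2/3970) = 3.28841 km/s.
On the transfer ellipse at r₁, v² = μ(2/r − 1/a) gives v_p = √[μ(2/r₁ − 1/a_t)] = 4.29185 km/s.
First burn Δv₁ = |v_p − v₁| = 1.003 km/s.
Circular speed at r₂: v₂ = √(μ/r₂) = 1.3722 km/s.
Transfer-orbit speed at r₂: v_a = √[μ(2/r₂ − 1/a_t)] = 0.74731 km/s.
Second burn Δv₂ = |v₂ − v_a| = 0.6249 km/s.
Total Δv = Δv₁ + Δv₂ = 1.628 km/s.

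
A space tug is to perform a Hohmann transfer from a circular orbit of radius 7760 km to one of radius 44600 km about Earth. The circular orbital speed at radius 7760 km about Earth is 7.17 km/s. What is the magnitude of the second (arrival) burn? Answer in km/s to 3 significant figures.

Δv₂ = 1.36 km/s

From the circular-orbit relation v² = μ/r at r = 7760 km: μ = v²r = (7.17)² × 7760 = 3.98933×10^5 km³/s².
Semi-major axis of the transfer orbit: a_t = (7760 + 44600)/2 = 26180 km.
On the circular orbit at r = 44600 km, v_c = √(μ/r) = 2.99077 km/s.
Vis-viva on the transfer ellipse at r = 44600 km gives v_t = √[μ(2/r − 1/a_t)] = 1.62828 km/s.
Δv₂ = |v_t − v_c| = |1.62828 − 2.99077| = 1.362 km/s.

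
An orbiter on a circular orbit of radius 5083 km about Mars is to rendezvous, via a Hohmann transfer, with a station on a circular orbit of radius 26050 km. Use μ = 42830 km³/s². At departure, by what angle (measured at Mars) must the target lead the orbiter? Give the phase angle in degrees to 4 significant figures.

The Hohmann ellipse has a_t = (r₁ + r₂)/2 = 15566.5 km.
The half-period of the transfer ellipse is t = π√(a_t³/μ) = 29482 s.
The target's mean motion on its circular orbit is ω₂ = √(μ/r₂³) = 4.9222×10^-5 rad/s.
Angle swept by the target during transfer: ω₂·t = 1.4512 rad = 83.15°.
Arrival is 180° from departure on the ellipse, so φ = 180° − 83.15° = 96.85°.

φ = 96.85°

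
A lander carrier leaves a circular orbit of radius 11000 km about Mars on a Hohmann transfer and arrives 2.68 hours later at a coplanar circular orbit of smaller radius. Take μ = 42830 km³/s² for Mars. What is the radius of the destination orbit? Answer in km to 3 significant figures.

Transfer time t = 2.68 hours = 9648 s, and t = π√(a_t³/μ).
So a_t = (μ t²/π²)^(1/3) = (42830 × (9648)² / π²)^(1/3) = 7392.2 km.
Since a_t = (r₁ + r₂)/2, r₂ = 2a_t − r₁ = 2×7392.2 − 11000 = 3784.4 km.

r₂ = 3780 km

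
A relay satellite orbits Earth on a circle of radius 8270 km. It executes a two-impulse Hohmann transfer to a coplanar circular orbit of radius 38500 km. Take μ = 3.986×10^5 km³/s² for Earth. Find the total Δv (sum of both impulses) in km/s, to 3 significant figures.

Transfer-ellipse semi-major axis a_t = (r₁ + r₂)/2 = (8270 + 38500)/2 = 23385 km.
At r₁ the circular-orbit speed is v₁ = √(μ/r₁) = 6.9425 km/s.
Transfer-orbit speed at r₁ (v² = μ(2/r − 1/a)): v_p = √[μ(2/r₁ − 1/a_t)] = 8.9079 km/s.
First burn Δv₁ = |v_p − v₁| = 1.9654 km/s.
At r₂, v₂ = √(μ/r₂) = 3.21765 km/s.
Transfer-orbit speed at r₂: v_a = √[μ(2/r₂ − 1/a_t)] = 1.91347 km/s.
Second burn Δv₂ = |v₂ − v_a| = 1.3042 km/s.
Total Δv = Δv₁ + Δv₂ = 3.270 km/s.

Δv = 3.27 km/s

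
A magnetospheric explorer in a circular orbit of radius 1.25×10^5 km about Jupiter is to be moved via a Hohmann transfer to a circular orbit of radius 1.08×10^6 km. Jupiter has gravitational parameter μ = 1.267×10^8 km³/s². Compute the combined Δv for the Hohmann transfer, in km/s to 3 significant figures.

The Hohmann ellipse has a_t = (r₁ + r₂)/2 = 6.025×10^5 km.
Circular speed at r₁: v₁ = √(μ/r₁) = √(1.267×10^8/1.250×10^5) = 31.84 km/s.
On the transfer ellipse at r₁, v² = μ(2/r − 1/a) gives v_p = √[μ(2/r₁ − 1/a_t)] = 42.63 km/s.
First burn Δv₁ = |v_p − v₁| = 10.79 km/s.
At r₂, v₂ = √(μ/r₂) = 10.8312 km/s.
Transfer-orbit speed at r₂: v_a = √[μ(2/r₂ − 1/a_t)] = 4.93347 km/s.
Second burn Δv₂ = |v₂ − v_a| = 5.898 km/s.
Total Δv = Δv₁ + Δv₂ = 16.69 km/s.

Δv = 16.7 km/s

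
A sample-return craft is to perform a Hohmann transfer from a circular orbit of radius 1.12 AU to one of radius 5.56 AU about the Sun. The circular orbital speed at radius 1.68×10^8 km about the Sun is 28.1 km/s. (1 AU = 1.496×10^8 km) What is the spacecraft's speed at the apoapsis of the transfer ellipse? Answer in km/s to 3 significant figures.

v = 7.31 km/s

From the circular-orbit relation v² = μ/r at r = 1.68×10^8 km: μ = v²r = (28.1)² × 1.68×10^8 = 1.32654×10^11 km³/s².
In km: r₁ = 1.12 × 1.496×10^8 = 1.67552×10^8 km; r₂ = 5.56 × 1.496×10^8 = 8.31776×10^8 km.
Semi-major axis of the transfer orbit: a_t = (1.67552×10^8 + 8.31776×10^8)/2 = 4.99664×10^8 km.
At apoapsis, r = 8.31776×10^8 km.
Applying v² = μ(2/r − 1/a_t): v = 7.313 km/s.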